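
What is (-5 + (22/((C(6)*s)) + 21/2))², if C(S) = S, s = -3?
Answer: 5929/324 ≈ 18.299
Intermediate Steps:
(-5 + (22/((C(6)*s)) + 21/2))² = (-5 + (22/((6*(-3))) + 21/2))² = (-5 + (22/(-18) + 21*(½)))² = (-5 + (22*(-1/18) + 21/2))² = (-5 + (-11/9 + 21/2))² = (-5 + 167/18)² = (77/18)² = 5929/324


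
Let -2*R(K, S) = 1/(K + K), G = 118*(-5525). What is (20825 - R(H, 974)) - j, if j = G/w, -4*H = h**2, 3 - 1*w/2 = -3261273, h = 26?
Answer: 2869467640189/137788911 ≈ 20825.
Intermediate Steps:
w = 6522552 (w = 6 - 2*(-3261273) = 6 + 6522546 = 6522552)
G = -651950
H = -169 (H = -1/4*26**2 = -1/4*676 = -169)
R(K, S) = -1/(4*K) (R(K, S) = -1/(2*(K + K)) = -1/(2*K)/2 = -1/(4*K))
j = -325975/3261276 (j = -651950/6522552 = -651950*1/6522552 = -325975/3261276 ≈ -0.099953)
(20825 - R(H, 974)) - j = (20825 - (-1)/(4*(-169))) - 1*(-325975/3261276) = (20825 - (-1)*(-1)/(4*169)) + 325975/3261276 = (20825 - 1*1/676) + 325975/3261276 = (20825 - 1/676) + 325975/3261276 = 14077699/676 + 325975/3261276 = 2869467640189/137788911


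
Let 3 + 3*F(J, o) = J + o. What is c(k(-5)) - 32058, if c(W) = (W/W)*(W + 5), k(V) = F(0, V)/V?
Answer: -480787/15 ≈ -32052.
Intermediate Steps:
F(J, o) = -1 + J/3 + o/3 (F(J, o) = -1 + (J + o)/3 = -1 + (J/3 + o/3) = -1 + J/3 + o/3)
k(V) = (-1 + V/3)/V (k(V) = (-1 + (1/3)*0 + V/3)/V = (-1 + 0 + V/3)/V = (-1 + V/3)/V)
c(W) = 5 + W (c(W) = 1*(5 + W) = 5 + W)
c(k(-5)) - 32058 = (5 + (1/3)*(-3 - 5)/(-5)) - 32058 = (5 + (1/3)*(-1/5)*(-8)) - 32058 = (5 + 8/15) - 32058 = 83/15 - 32058 = -480787/15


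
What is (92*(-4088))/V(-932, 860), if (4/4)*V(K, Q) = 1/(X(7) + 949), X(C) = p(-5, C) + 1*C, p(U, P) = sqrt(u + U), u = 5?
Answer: -359547776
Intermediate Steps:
p(U, P) = sqrt(5 + U)
X(C) = C (X(C) = sqrt(5 - 5) + 1*C = sqrt(0) + C = 0 + C = C)
V(K, Q) = 1/956 (V(K, Q) = 1/(7 + 949) = 1/956)
(92*(-4088))/V(-932, 860) = (92*(-4088))/(1/956) = -376096*956 = -359547776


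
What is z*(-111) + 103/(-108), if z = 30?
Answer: -359743/108 ≈ -3331.0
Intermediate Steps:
z*(-111) + 103/(-108) = 30*(-111) + 103/(-108) = -3330 + 103*(-1/108) = -3330 - 103/108 = -359743/108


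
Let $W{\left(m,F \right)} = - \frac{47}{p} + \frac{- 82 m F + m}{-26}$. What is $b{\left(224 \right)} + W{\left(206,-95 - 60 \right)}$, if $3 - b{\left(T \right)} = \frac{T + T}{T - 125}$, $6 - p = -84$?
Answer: $- \frac{1296167021}{12870} \approx -1.0071 \cdot 10^{5}$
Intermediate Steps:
$p = 90$ ($p = 6 - -84 = 6 + 84 = 90$)
$b{\left(T \right)} = 3 - \frac{2 T}{-125 + T}$ ($b{\left(T \right)} = 3 - \frac{T + T}{T - 125} = 3 - \frac{2 T}{-125 + T}$)
$W{\left(m,F \right)} = - \frac{47}{90} - \frac{m}{26} + \frac{41 F m}{13}$ ($W{\left(m,F \right)} = - \frac{47}{90} + \frac{- 82 m F + m}{-26} = \left(-47\right) \frac{1}{90} + \left(- 82 F m + m\right) \left(- \frac{1}{26}\right) = - \frac{47}{90} + \left(m - 82 F m\right) \left(- \frac{1}{26}\right) = - \frac{47}{90} + \left(- \frac{m}{26} + \frac{41 F m}{13}\right) = - \frac{47}{90} - \frac{m}{26} + \frac{41 F m}{13}$)
$b{\left(224 \right)} + W{\left(206,-95 - 60 \right)} = \frac{-375 + 224}{-125 + 224} + \left(- \frac{47}{90} + \frac{1}{26} \cdot 206 \left(-1 + 82 \left(-95 - 60\right)\right)\right) = \frac{1}{99} \left(-151\right) + \left(- \frac{47}{90} + \frac{1}{26} \cdot 206 \left(-1 + 82 \left(-155\right)\right)\right) = \frac{1}{99} \left(-151\right) + \left(- \frac{47}{90} + \frac{1}{26} \cdot 206 \left(-1 - 12710\right)\right) = - \frac{151}{99} + \left(- \frac{47}{90} + \frac{1}{26} \cdot 206 \left(-12711\right)\right) = - \frac{151}{99} - \frac{117831581}{1170} = - \frac{1296167021}{12870}$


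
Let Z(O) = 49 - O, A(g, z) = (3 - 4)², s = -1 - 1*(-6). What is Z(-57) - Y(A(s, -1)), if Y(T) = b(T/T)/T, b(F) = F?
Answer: 105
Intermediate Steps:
s = 5 (s = -1 + 6 = 5)
A(g, z) = 1 (A(g, z) = (-1)² = 1)
Y(T) = 1/T (Y(T) = (T/T)/T = 1/T)
Z(-57) - Y(A(s, -1)) = (49 - 1*(-57)) - 1/1 = (49 + 57) - 1*1 = 106 - 1 = 105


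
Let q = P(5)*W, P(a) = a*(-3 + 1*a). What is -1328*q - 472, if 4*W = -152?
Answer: 504168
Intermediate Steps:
W = -38 (W = (1/4)*(-152) = -38)
P(a) = a*(-3 + a)
q = -380 (q = (5*(-3 + 5))*(-38) = (5*2)*(-38) = 10*(-38) = -380)
-1328*q - 472 = -1328*(-380) - 472 = 504640 - 472 = 504168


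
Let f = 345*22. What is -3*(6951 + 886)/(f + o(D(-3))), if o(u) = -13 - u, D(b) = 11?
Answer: -7837/2522 ≈ -3.1075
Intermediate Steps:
f = 7590
-3*(6951 + 886)/(f + o(D(-3))) = -3*(6951 + 886)/(7590 + (-13 - 1*11)) = -23511/(7590 + (-13 - 11)) = -23511/(7590 - 24) = -23511/7566 = -3*7837/7566 = -7837/2522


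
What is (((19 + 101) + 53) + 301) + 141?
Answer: 615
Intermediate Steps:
(((19 + 101) + 53) + 301) + 141 = ((120 + 53) + 301) + 141 = (173 + 301) + 141 = 474 + 141 = 615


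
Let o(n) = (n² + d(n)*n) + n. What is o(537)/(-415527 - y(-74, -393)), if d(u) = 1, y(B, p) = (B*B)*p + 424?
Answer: 289443/1736117 ≈ 0.16672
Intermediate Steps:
y(B, p) = 424 + p*B² (y(B, p) = B²*p + 424 = p*B² + 424 = 424 + p*B²)
o(n) = n² + 2*n (o(n) = (n² + 1*n) + n = (n² + n) + n = (n + n²) + n = n² + 2*n)
o(537)/(-415527 - y(-74, -393)) = (537*(2 + 537))/(-415527 - (424 - 393*(-74)²)) = (537*539)/(-415527 - (424 - 393*5476)) = 289443/(-415527 - (424 - 2152068)) = 289443/(-415527 - 1*(-2151644)) = 289443/(-415527 + 2151644) = 289443/1736117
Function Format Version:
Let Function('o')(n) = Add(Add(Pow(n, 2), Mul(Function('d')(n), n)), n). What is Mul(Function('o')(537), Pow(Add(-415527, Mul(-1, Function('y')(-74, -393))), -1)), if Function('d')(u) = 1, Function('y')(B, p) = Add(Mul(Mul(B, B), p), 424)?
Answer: Rational(289443, 1736117) ≈ 0.16672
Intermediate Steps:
Function('y')(B, p) = Add(424, Mul(p, Pow(B, 2))) (Function('y')(B, p) = Add(Mul(Pow(B, 2), p), 424) = Add(Mul(p, Pow(B, 2)), 424) = Add(424, Mul(p, Pow(B, 2))))
Function('o')(n) = Add(Pow(n, 2), Mul(2, n)) (Function('o')(n) = Add(Add(Pow(n, 2), Mul(1, n)), n) = Add(Add(Pow(n, 2), n), n) = Add(Add(n, Pow(n, 2)), n) = Add(Pow(n, 2), Mul(2, n)))
Mul(Function('o')(537), Pow(Add(-415527, Mul(-1, Function('y')(-74, -393))), -1)) = Mul(Mul(537, Add(2, 537)), Pow(Add(-415527, Mul(-1, Add(424, Mul(-393, Pow(-74, 2))))), -1)) = Mul(Mul(537, 539), Pow(Add(-415527, Mul(-1, Add(424, Mul(-393, 5476)))), -1)) = Mul(289443, Pow(Add(-415527, Mul(-1, Add(424, -2152068))), -1)) = Mul(289443, Pow(Add(-415527, Mul(-1, -2151644)), -1)) = Mul(289443, Pow(Add(-415527, 2151644), -1)) = Mul(289443, Pow(1736117, -1)) = Mul(289443, Rational(1, 1736117)) = Rational(289443, 1736117)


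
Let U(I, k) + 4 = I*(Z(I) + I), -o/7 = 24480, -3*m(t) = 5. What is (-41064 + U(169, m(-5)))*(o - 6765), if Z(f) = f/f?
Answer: 2197706250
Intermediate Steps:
m(t) = -5/3 (m(t) = -1/3*5 = -5/3)
Z(f) = 1
o = -171360 (o = -7*24480 = -171360)
U(I, k) = -4 + I*(1 + I)
(-41064 + U(169, m(-5)))*(o - 6765) = (-41064 + (-4 + 169 + 169**2))*(-171360 - 6765) = (-41064 + (-4 + 169 + 28561))*(-178125) = (-41064 + 28726)*(-178125) = -12338*(-178125) = 2197706250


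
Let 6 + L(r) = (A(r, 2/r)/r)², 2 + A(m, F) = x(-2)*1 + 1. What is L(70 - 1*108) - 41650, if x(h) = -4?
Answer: -60151239/1444 ≈ -41656.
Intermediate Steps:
A(m, F) = -5 (A(m, F) = -2 + (-4*1 + 1) = -2 + (-4 + 1) = -2 - 3 = -5)
L(r) = -6 + 25/r² (L(r) = -6 + (-5/r)² = -6 + 25/r²)
L(70 - 1*108) - 41650 = (-6 + 25/(70 - 1*108)²) - 41650 = (-6 + 25/(70 - 108)²) - 41650 = (-6 + 25/(-38)²) - 41650 = (-6 + 25*(1/1444)) - 41650 = (-6 + 25/1444) - 41650 = -8639/1444 - 41650 = -60151239/1444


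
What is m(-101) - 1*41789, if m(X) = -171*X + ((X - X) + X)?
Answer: -24619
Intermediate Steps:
m(X) = -170*X (m(X) = -171*X + (0 + X) = -171*X + X = -170*X)
m(-101) - 1*41789 = -170*(-101) - 1*41789 = 17170 - 41789 = -24619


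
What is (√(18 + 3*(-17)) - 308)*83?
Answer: -25564 + 83*I*√33 ≈ -25564.0 + 476.8*I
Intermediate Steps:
(√(18 + 3*(-17)) - 308)*83 = (√(18 - 51) - 308)*83 = (√(-33) - 308)*83 = (I*√33 - 308)*83 = (-308 + I*√33)*83 = -25564 + 83*I*√33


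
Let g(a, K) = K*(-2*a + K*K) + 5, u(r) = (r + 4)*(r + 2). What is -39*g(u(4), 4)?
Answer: 12285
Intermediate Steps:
u(r) = (2 + r)*(4 + r) (u(r) = (4 + r)*(2 + r) = (2 + r)*(4 + r))
g(a, K) = 5 + K*(K² - 2*a) (g(a, K) = K*(-2*a + K²) + 5 = K*(K² - 2*a) + 5 = 5 + K*(K² - 2*a))
-39*g(u(4), 4) = -39*(5 + 4³ - 2*4*(8 + 4² + 6*4)) = -39*(5 + 64 - 2*4*(8 + 16 + 24)) = -39*(5 + 64 - 2*4*48) = -39*(5 + 64 - 384) = -39*(-315) = 12285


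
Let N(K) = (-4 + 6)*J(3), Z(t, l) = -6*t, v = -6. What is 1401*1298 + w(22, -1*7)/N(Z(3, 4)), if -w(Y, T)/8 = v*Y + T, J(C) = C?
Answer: 5456050/3 ≈ 1.8187e+6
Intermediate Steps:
w(Y, T) = -8*T + 48*Y (w(Y, T) = -8*(-6*Y + T) = -8*(T - 6*Y) = -8*T + 48*Y)
N(K) = 6 (N(K) = (-4 + 6)*3 = 2*3 = 6)
1401*1298 + w(22, -1*7)/N(Z(3, 4)) = 1401*1298 + (-(-8)*7 + 48*22)/6 = 1818498 + (-8*(-7) + 1056)*(⅙) = 1818498 + (56 + 1056)*(⅙) = 1818498 + 1112*(⅙) = 1818498 + 556/3 = 5456050/3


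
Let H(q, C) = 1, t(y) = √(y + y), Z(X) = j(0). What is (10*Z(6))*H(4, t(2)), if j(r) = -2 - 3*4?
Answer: -140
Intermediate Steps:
j(r) = -14 (j(r) = -2 - 12 = -14)
Z(X) = -14
t(y) = √2*√y (t(y) = √(2*y) = √2*√y)
(10*Z(6))*H(4, t(2)) = (10*(-14))*1 = -140*1 = -140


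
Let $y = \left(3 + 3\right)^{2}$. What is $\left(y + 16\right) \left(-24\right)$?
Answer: $-1248$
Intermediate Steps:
$y = 36$ ($y = 6^{2} = 36$)
$\left(y + 16\right) \left(-24\right) = \left(36 + 16\right) \left(-24\right) = 52 \left(-24\right) = -1248$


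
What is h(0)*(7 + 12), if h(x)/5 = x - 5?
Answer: -475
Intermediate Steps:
h(x) = -25 + 5*x (h(x) = 5*(x - 5) = 5*(-5 + x) = -25 + 5*x)
h(0)*(7 + 12) = (-25 + 5*0)*(7 + 12) = (-25 + 0)*19 = -25*19 = -475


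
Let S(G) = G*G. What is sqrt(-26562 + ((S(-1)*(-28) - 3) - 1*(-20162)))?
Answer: I*sqrt(6431) ≈ 80.193*I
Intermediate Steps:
S(G) = G**2
sqrt(-26562 + ((S(-1)*(-28) - 3) - 1*(-20162))) = sqrt(-26562 + (((-1)**2*(-28) - 3) - 1*(-20162))) = sqrt(-26562 + ((1*(-28) - 3) + 20162)) = sqrt(-26562 + ((-28 - 3) + 20162)) = sqrt(-26562 + (-31 + 20162)) = sqrt(-26562 + 20131) = sqrt(-6431) = I*sqrt(6431)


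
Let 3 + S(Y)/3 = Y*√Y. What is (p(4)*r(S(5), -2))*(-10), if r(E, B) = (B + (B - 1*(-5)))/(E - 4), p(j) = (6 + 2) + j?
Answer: -390/239 - 450*√5/239 ≈ -5.8420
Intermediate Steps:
p(j) = 8 + j
S(Y) = -9 + 3*Y^(3/2) (S(Y) = -9 + 3*(Y*√Y) = -9 + 3*Y^(3/2))
r(E, B) = (5 + 2*B)/(-4 + E) (r(E, B) = (B + (B + 5))/(-4 + E) = (B + (5 + B))/(-4 + E) = (5 + 2*B)/(-4 + E))
(p(4)*r(S(5), -2))*(-10) = ((8 + 4)*((5 + 2*(-2))/(-4 + (-9 + 3*5^(3/2)))))*(-10) = (12*((5 - 4)/(-4 + (-9 + 3*(5*√5)))))*(-10) = (12*(1/(-4 + (-9 + 15*√5))))*(-10) = (12*(1/(-13 + 15*√5)))*(-10) = (12/(-13 + 15*√5))*(-10) = -120/(-13 + 15*√5)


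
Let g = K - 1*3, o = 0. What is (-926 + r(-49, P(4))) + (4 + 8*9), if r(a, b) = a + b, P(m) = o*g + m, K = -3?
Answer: -895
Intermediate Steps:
g = -6 (g = -3 - 1*3 = -3 - 3 = -6)
P(m) = m (P(m) = 0*(-6) + m = 0 + m = m)
(-926 + r(-49, P(4))) + (4 + 8*9) = (-926 + (-49 + 4)) + (4 + 8*9) = (-926 - 45) + (4 + 72) = -971 + 76 = -895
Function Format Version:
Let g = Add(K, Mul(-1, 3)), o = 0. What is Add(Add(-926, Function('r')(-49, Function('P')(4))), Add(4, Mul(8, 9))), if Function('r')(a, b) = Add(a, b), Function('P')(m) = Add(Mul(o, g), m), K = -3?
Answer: -895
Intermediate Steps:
g = -6 (g = Add(-3, Mul(-1, 3)) = Add(-3, -3) = -6)
Function('P')(m) = m (Function('P')(m) = Add(Mul(0, -6), m) = Add(0, m) = m)
Add(Add(-926, Function('r')(-49, Function('P')(4))), Add(4, Mul(8, 9))) = Add(Add(-926, Add(-49, 4)), Add(4, Mul(8, 9))) = Add(Add(-926, -45), Add(4, 72)) = Add(-971, 76) = -895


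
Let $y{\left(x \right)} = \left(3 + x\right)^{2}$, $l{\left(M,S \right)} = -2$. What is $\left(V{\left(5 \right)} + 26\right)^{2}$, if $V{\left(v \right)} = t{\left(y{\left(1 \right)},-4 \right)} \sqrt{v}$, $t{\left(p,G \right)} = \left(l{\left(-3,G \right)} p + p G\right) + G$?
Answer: $50676 - 5200 \sqrt{5} \approx 39048.0$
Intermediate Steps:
$t{\left(p,G \right)} = G - 2 p + G p$ ($t{\left(p,G \right)} = \left(- 2 p + p G\right) + G = \left(- 2 p + G p\right) + G = G - 2 p + G p$)
$V{\left(v \right)} = - 100 \sqrt{v}$ ($V{\left(v \right)} = \left(-4 - 2 \left(3 + 1\right)^{2} - 4 \left(3 + 1\right)^{2}\right) \sqrt{v} = \left(-4 - 2 \cdot 4^{2} - 4 \cdot 4^{2}\right) \sqrt{v} = \left(-4 - 32 - 64\right) \sqrt{v} = - 100 \sqrt{v}$)
$\left(V{\left(5 \right)} + 26\right)^{2} = \left(- 100 \sqrt{5} + 26\right)^{2} = \left(26 - 100 \sqrt{5}\right)^{2}$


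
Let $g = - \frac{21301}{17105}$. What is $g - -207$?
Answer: $\frac{3519434}{17105} \approx 205.75$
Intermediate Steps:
$g = - \frac{21301}{17105}$ ($g = \left(-21301\right) \frac{1}{17105} = - \frac{21301}{17105} \approx -1.2453$)
$g - -207 = - \frac{21301}{17105} - -207 = - \frac{21301}{17105} + 207 = \frac{3519434}{17105}$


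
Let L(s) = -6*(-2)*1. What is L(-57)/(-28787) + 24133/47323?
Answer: 694148795/1362287201 ≈ 0.50955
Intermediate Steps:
L(s) = 12 (L(s) = 12*1 = 12)
L(-57)/(-28787) + 24133/47323 = 12/(-28787) + 24133/47323 = 12*(-1/28787) + 24133*(1/47323) = -12/28787 + 24133/47323 = 694148795/1362287201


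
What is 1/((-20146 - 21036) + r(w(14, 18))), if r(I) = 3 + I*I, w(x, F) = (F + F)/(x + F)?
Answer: -64/2635375 ≈ -2.4285e-5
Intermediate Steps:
w(x, F) = 2*F/(F + x) (w(x, F) = (2*F)/(F + x) = 2*F/(F + x))
r(I) = 3 + I²
1/((-20146 - 21036) + r(w(14, 18))) = 1/((-20146 - 21036) + (3 + (2*18/(18 + 14))²)) = 1/(-41182 + (3 + (2*18/32)²)) = 1/(-41182 + (3 + (2*18*(1/32))²)) = 1/(-41182 + (3 + (9/8)²)) = 1/(-41182 + (3 + 81/64)) = 1/(-41182 + 273/64) = 1/(-2635375/64) = -64/2635375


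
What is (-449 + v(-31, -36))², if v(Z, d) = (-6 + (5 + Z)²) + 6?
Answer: 51529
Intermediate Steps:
v(Z, d) = (5 + Z)²
(-449 + v(-31, -36))² = (-449 + (5 - 31)²)² = (-449 + (-26)²)² = (-449 + 676)² = 227² = 51529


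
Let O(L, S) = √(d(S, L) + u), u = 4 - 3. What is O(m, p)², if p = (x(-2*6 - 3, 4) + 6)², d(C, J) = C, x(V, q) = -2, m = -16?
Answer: 17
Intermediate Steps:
u = 1
p = 16 (p = (-2 + 6)² = 4² = 16)
O(L, S) = √(1 + S) (O(L, S) = √(S + 1) = √(1 + S))
O(m, p)² = (√(1 + 16))² = (√17)² = 17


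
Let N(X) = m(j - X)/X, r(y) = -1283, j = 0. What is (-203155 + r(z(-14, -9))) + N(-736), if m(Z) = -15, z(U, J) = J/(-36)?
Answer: -150466353/736 ≈ -2.0444e+5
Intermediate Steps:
z(U, J) = -J/36 (z(U, J) = J*(-1/36) = -J/36)
N(X) = -15/X
(-203155 + r(z(-14, -9))) + N(-736) = (-203155 - 1283) - 15/(-736) = -204438 - 15*(-1/736) = -204438 + 15/736 = -150466353/736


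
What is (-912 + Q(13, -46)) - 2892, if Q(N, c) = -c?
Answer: -3758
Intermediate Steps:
(-912 + Q(13, -46)) - 2892 = (-912 - 1*(-46)) - 2892 = (-912 + 46) - 2892 = -866 - 2892 = -3758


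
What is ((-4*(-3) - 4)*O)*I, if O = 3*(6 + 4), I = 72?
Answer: 17280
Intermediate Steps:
O = 30 (O = 3*10 = 30)
((-4*(-3) - 4)*O)*I = ((-4*(-3) - 4)*30)*72 = ((12 - 4)*30)*72 = (8*30)*72 = 240*72 = 17280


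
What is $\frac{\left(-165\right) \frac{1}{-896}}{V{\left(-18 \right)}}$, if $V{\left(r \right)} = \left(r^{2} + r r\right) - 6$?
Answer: $\frac{55}{191744} \approx 0.00028684$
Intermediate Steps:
$V{\left(r \right)} = -6 + 2 r^{2}$ ($V{\left(r \right)} = \left(r^{2} + r^{2}\right) - 6 = 2 r^{2} - 6 = -6 + 2 r^{2}$)
$\frac{\left(-165\right) \frac{1}{-896}}{V{\left(-18 \right)}} = \frac{\left(-165\right) \frac{1}{-896}}{-6 + 2 \left(-18\right)^{2}} = \frac{\left(-165\right) \left(- \frac{1}{896}\right)}{-6 + 2 \cdot 324} = \frac{165}{896 \left(-6 + 648\right)} = \frac{165}{896 \cdot 642} = \frac{165}{896} \cdot \frac{1}{642} = \frac{55}{191744}$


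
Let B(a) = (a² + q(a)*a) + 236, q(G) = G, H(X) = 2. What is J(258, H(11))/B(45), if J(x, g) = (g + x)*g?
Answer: 260/2143 ≈ 0.12133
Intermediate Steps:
J(x, g) = g*(g + x)
B(a) = 236 + 2*a² (B(a) = (a² + a*a) + 236 = (a² + a²) + 236 = 2*a² + 236 = 236 + 2*a²)
J(258, H(11))/B(45) = (2*(2 + 258))/(236 + 2*45²) = (2*260)/(236 + 2*2025) = 520/(236 + 4050) = 520/4286 = 520*(1/4286) = 260/2143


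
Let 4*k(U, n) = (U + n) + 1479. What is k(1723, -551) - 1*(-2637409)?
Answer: 10552287/4 ≈ 2.6381e+6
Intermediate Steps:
k(U, n) = 1479/4 + U/4 + n/4 (k(U, n) = ((U + n) + 1479)/4 = (1479 + U + n)/4 = 1479/4 + U/4 + n/4)
k(1723, -551) - 1*(-2637409) = (1479/4 + (¼)*1723 + (¼)*(-551)) - 1*(-2637409) = (1479/4 + 1723/4 - 551/4) + 2637409 = 2651/4 + 2637409 = 10552287/4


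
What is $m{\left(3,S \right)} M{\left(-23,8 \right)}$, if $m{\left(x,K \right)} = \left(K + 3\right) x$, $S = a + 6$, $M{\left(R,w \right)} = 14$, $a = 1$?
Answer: $420$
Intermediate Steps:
$S = 7$ ($S = 1 + 6 = 7$)
$m{\left(x,K \right)} = x \left(3 + K\right)$ ($m{\left(x,K \right)} = \left(3 + K\right) x = x \left(3 + K\right)$)
$m{\left(3,S \right)} M{\left(-23,8 \right)} = 3 \left(3 + 7\right) 14 = 3 \cdot 10 \cdot 14 = 30 \cdot 14 = 420$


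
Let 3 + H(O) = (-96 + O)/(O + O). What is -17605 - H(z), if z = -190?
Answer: -3344523/190 ≈ -17603.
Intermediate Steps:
H(O) = -3 + (-96 + O)/(2*O) (H(O) = -3 + (-96 + O)/(O + O) = -3 + (-96 + O)/((2*O)) = -3 + (-96 + O)*(1/(2*O)) = -3 + (-96 + O)/(2*O))
-17605 - H(z) = -17605 - (-5/2 - 48/(-190)) = -17605 - (-5/2 - 48*(-1/190)) = -17605 - (-5/2 + 24/95) = -17605 - 1*(-427/190) = -17605 + 427/190 = -3344523/190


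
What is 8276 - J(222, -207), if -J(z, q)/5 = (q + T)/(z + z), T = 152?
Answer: 3674269/444 ≈ 8275.4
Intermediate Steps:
J(z, q) = -5*(152 + q)/(2*z) (J(z, q) = -5*(q + 152)/(z + z) = -5*(152 + q)/(2*z))
8276 - J(222, -207) = 8276 - 5*(-152 - 1*(-207))/(2*222) = 8276 - 5*(-152 + 207)/(2*222) = 8276 - 5*55/(2*222) = 8276 - 1*275/444 = 8276 - 275/444 = 3674269/444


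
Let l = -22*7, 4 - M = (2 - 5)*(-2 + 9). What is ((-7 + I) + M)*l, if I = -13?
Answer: -770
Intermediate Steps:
M = 25 (M = 4 - (2 - 5)*(-2 + 9) = 4 - (-3)*7 = 4 - 1*(-21) = 4 + 21 = 25)
l = -154
((-7 + I) + M)*l = ((-7 - 13) + 25)*(-154) = (-20 + 25)*(-154) = 5*(-154) = -770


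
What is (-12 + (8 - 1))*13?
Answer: -65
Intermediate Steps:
(-12 + (8 - 1))*13 = (-12 + 7)*13 = -5*13 = -65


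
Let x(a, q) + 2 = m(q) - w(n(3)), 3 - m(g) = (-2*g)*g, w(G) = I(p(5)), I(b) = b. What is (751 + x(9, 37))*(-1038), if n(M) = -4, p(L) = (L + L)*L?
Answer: -3570720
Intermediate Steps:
p(L) = 2*L² (p(L) = (2*L)*L = 2*L²)
w(G) = 50 (w(G) = 2*5² = 2*25 = 50)
m(g) = 3 + 2*g² (m(g) = 3 - (-2*g)*g = 3 - (-2)*g² = 3 + 2*g²)
x(a, q) = -49 + 2*q² (x(a, q) = -2 + ((3 + 2*q²) - 1*50) = -2 + ((3 + 2*q²) - 50) = -2 + (-47 + 2*q²) = -49 + 2*q²)
(751 + x(9, 37))*(-1038) = (751 + (-49 + 2*37²))*(-1038) = (751 + (-49 + 2*1369))*(-1038) = (751 + (-49 + 2738))*(-1038) = (751 + 2689)*(-1038) = 3440*(-1038) = -3570720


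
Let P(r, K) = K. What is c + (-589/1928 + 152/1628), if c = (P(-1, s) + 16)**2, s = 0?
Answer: 200715717/784696 ≈ 255.79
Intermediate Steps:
c = 256 (c = (0 + 16)**2 = 16**2 = 256)
c + (-589/1928 + 152/1628) = 256 + (-589/1928 + 152/1628) = 256 + (-589*1/1928 + 152*(1/1628)) = 256 + (-589/1928 + 38/407) = 256 - 166459/784696 = 200715717/784696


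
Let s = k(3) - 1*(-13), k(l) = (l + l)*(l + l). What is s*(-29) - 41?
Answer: -1462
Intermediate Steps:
k(l) = 4*l² (k(l) = (2*l)*(2*l) = 4*l²)
s = 49 (s = 4*3² - 1*(-13) = 4*9 + 13 = 36 + 13 = 49)
s*(-29) - 41 = 49*(-29) - 41 = -1421 - 41 = -1462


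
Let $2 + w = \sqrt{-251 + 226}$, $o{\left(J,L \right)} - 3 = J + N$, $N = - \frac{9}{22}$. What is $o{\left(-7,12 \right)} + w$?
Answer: $- \frac{141}{22} + 5 i \approx -6.4091 + 5.0 i$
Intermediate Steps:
$N = - \frac{9}{22}$ ($N = \left(-9\right) \frac{1}{22} = - \frac{9}{22} \approx -0.40909$)
$o{\left(J,L \right)} = \frac{57}{22} + J$ ($o{\left(J,L \right)} = 3 + \left(J - \frac{9}{22}\right) = 3 + \left(- \frac{9}{22} + J\right) = \frac{57}{22} + J$)
$w = -2 + 5 i$ ($w = -2 + \sqrt{-251 + 226} = -2 + \sqrt{-25} = -2 + 5 i \approx -2.0 + 5.0 i$)
$o{\left(-7,12 \right)} + w = \left(\frac{57}{22} - 7\right) - \left(2 - 5 i\right) = - \frac{97}{22} - \left(2 - 5 i\right) = - \frac{141}{22} + 5 i$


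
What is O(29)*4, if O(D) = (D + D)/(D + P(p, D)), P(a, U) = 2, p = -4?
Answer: 232/31 ≈ 7.4839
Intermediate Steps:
O(D) = 2*D/(2 + D) (O(D) = (D + D)/(D + 2) = (2*D)/(2 + D) = 2*D/(2 + D))
O(29)*4 = (2*29/(2 + 29))*4 = (2*29/31)*4 = (2*29*(1/31))*4 = (58/31)*4 = 232/31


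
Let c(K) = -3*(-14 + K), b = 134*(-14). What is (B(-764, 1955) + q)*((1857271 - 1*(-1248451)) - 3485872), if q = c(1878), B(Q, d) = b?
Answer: 2838960200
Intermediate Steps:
b = -1876
c(K) = 42 - 3*K
B(Q, d) = -1876
q = -5592 (q = 42 - 3*1878 = 42 - 5634 = -5592)
(B(-764, 1955) + q)*((1857271 - 1*(-1248451)) - 3485872) = (-1876 - 5592)*((1857271 - 1*(-1248451)) - 3485872) = -7468*((1857271 + 1248451) - 3485872) = -7468*(3105722 - 3485872) = -7468*(-380150) = 2838960200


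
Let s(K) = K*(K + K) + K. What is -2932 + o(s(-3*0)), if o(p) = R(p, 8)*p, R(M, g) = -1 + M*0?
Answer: -2932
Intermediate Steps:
R(M, g) = -1 (R(M, g) = -1 + 0 = -1)
s(K) = K + 2*K² (s(K) = K*(2*K) + K = 2*K² + K = K + 2*K²)
o(p) = -p
-2932 + o(s(-3*0)) = -2932 - (-3*0)*(1 + 2*(-3*0)) = -2932 - 0*(1 + 2*0) = -2932 - 0*(1 + 0) = -2932 - 0 = -2932 - 1*0 = -2932 + 0 = -2932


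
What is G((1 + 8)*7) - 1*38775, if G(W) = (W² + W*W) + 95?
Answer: -30742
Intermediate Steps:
G(W) = 95 + 2*W² (G(W) = (W² + W²) + 95 = 2*W² + 95 = 95 + 2*W²)
G((1 + 8)*7) - 1*38775 = (95 + 2*((1 + 8)*7)²) - 1*38775 = (95 + 2*(9*7)²) - 38775 = (95 + 2*63²) - 38775 = (95 + 2*3969) - 38775 = (95 + 7938) - 38775 = 8033 - 38775 = -30742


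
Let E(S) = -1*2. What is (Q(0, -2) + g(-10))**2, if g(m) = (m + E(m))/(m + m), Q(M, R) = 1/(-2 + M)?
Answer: 1/100 ≈ 0.010000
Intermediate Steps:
E(S) = -2
g(m) = (-2 + m)/(2*m) (g(m) = (m - 2)/(m + m) = (-2 + m)/((2*m)) = (-2 + m)*(1/(2*m)) = (-2 + m)/(2*m))
(Q(0, -2) + g(-10))**2 = (1/(-2 + 0) + (1/2)*(-2 - 10)/(-10))**2 = (1/(-2) + (1/2)*(-1/10)*(-12))**2 = (-1/2 + 3/5)**2 = (1/10)**2 = 1/100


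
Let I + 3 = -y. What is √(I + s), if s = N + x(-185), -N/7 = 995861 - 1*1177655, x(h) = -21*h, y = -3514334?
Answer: √4790774 ≈ 2188.8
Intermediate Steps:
N = 1272558 (N = -7*(995861 - 1*1177655) = -7*(995861 - 1177655) = -7*(-181794) = 1272558)
I = 3514331 (I = -3 - 1*(-3514334) = -3 + 3514334 = 3514331)
s = 1276443 (s = 1272558 - 21*(-185) = 1272558 + 3885 = 1276443)
√(I + s) = √(3514331 + 1276443) = √4790774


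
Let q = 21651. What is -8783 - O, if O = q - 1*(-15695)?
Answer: -46129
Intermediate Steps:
O = 37346 (O = 21651 - 1*(-15695) = 21651 + 15695 = 37346)
-8783 - O = -8783 - 1*37346 = -8783 - 37346 = -46129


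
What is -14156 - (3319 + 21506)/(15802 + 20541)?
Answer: -514496333/36343 ≈ -14157.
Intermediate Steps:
-14156 - (3319 + 21506)/(15802 + 20541) = -14156 - 24825/36343 = -514496333/36343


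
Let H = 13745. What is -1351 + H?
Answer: 12394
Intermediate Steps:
-1351 + H = -1351 + 13745 = 12394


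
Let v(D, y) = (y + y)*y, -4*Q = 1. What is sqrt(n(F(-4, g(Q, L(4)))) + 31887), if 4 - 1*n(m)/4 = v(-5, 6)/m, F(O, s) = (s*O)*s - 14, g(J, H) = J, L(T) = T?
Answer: 13*sqrt(68191)/19 ≈ 178.67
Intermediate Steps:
Q = -1/4 (Q = -1/4*1 = -1/4 ≈ -0.25000)
v(D, y) = 2*y**2 (v(D, y) = (2*y)*y = 2*y**2)
F(O, s) = -14 + O*s**2 (F(O, s) = (O*s)*s - 14 = O*s**2 - 14 = -14 + O*s**2)
n(m) = 16 - 288/m (n(m) = 16 - 4*2*6**2/m = 16 - 4*2*36/m = 16 - 288/m)
sqrt(n(F(-4, g(Q, L(4)))) + 31887) = sqrt((16 - 288/(-14 - 4*(-1/4)**2)) + 31887) = sqrt((16 - 288/(-14 - 4*1/16)) + 31887) = sqrt((16 - 288/(-14 - 1/4)) + 31887) = sqrt((16 - 288/(-57/4)) + 31887) = sqrt((16 - 288*(-4/57)) + 31887) = sqrt((16 + 384/19) + 31887) = sqrt(688/19 + 31887) = sqrt(606541/19) = 13*sqrt(68191)/19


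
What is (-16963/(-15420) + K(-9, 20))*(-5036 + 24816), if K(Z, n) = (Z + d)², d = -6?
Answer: 3448111907/771 ≈ 4.4723e+6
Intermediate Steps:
K(Z, n) = (-6 + Z)² (K(Z, n) = (Z - 6)² = (-6 + Z)²)
(-16963/(-15420) + K(-9, 20))*(-5036 + 24816) = (-16963/(-15420) + (-6 - 9)²)*(-5036 + 24816) = (-16963*(-1/15420) + (-15)²)*19780 = (16963/15420 + 225)*19780 = (3486463/15420)*19780 = 3448111907/771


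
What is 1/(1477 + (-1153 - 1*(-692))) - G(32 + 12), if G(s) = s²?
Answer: -1966975/1016 ≈ -1936.0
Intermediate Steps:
1/(1477 + (-1153 - 1*(-692))) - G(32 + 12) = 1/(1477 + (-1153 - 1*(-692))) - (32 + 12)² = 1/(1477 + (-1153 + 692)) - 1*44² = 1/(1477 - 461) - 1*1936 = 1/1016 - 1936 = -1966975/1016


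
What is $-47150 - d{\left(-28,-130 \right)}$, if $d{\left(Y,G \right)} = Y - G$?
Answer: $-47252$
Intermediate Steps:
$-47150 - d{\left(-28,-130 \right)} = -47150 - \left(-28 - -130\right) = -47150 - \left(-28 + 130\right) = -47150 - 102 = -47252$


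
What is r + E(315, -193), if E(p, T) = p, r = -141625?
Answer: -141310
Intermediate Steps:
r + E(315, -193) = -141625 + 315 = -141310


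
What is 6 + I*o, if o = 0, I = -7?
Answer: 6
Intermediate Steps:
6 + I*o = 6 - 7*0 = 6 + 0 = 6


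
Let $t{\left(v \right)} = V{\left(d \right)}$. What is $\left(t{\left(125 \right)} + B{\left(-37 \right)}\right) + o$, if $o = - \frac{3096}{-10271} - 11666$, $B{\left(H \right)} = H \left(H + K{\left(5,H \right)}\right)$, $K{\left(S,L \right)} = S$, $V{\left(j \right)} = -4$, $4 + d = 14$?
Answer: $- \frac{107698610}{10271} \approx -10486.0$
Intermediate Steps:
$d = 10$ ($d = -4 + 14 = 10$)
$t{\left(v \right)} = -4$
$B{\left(H \right)} = H \left(5 + H\right)$ ($B{\left(H \right)} = H \left(H + 5\right) = H \left(5 + H\right)$)
$o = - \frac{119818390}{10271}$ ($o = \left(-3096\right) \left(- \frac{1}{10271}\right) - 11666 = \frac{3096}{10271} - 11666 = - \frac{119818390}{10271} \approx -11666.0$)
$\left(t{\left(125 \right)} + B{\left(-37 \right)}\right) + o = \left(-4 - 37 \left(5 - 37\right)\right) - \frac{119818390}{10271} = \left(-4 - -1184\right) - \frac{119818390}{10271} = \left(-4 + 1184\right) - \frac{119818390}{10271} = 1180 - \frac{119818390}{10271} = - \frac{107698610}{10271}$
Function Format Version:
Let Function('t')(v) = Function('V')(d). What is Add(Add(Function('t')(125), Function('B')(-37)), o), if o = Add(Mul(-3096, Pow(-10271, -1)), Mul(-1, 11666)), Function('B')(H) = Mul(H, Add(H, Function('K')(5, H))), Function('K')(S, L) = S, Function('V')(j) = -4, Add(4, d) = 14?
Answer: Rational(-107698610, 10271) ≈ -10486.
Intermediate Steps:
d = 10 (d = Add(-4, 14) = 10)
Function('t')(v) = -4
Function('B')(H) = Mul(H, Add(5, H)) (Function('B')(H) = Mul(H, Add(H, 5)) = Mul(H, Add(5, H)))
o = Rational(-119818390, 10271) (o = Add(Mul(-3096, Rational(-1, 10271)), -11666) = Add(Rational(3096, 10271), -11666) = Rational(-119818390, 10271) ≈ -11666.)
Add(Add(Function('t')(125), Function('B')(-37)), o) = Add(Add(-4, Mul(-37, Add(5, -37))), Rational(-119818390, 10271)) = Add(Add(-4, Mul(-37, -32)), Rational(-119818390, 10271)) = Add(Add(-4, 1184), Rational(-119818390, 10271)) = Add(1180, Rational(-119818390, 10271)) = Rational(-107698610, 10271)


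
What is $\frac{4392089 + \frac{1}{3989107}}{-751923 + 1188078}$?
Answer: $\frac{5840170991508}{579956321195} \approx 10.07$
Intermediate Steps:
$\frac{4392089 + \frac{1}{3989107}}{-751923 + 1188078} = \frac{4392089 + \frac{1}{3989107}}{436155} = \frac{17520512974524}{3989107} \cdot \frac{1}{436155} = \frac{5840170991508}{579956321195}$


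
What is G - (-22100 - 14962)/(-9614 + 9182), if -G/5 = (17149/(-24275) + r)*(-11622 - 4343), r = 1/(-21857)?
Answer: -28769201207449/509355528 ≈ -56482.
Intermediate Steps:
r = -1/21857 ≈ -4.5752e-5
G = -1196895947824/21223147 (G = -5*(17149/(-24275) - 1/21857)*(-11622 - 4343) = -5*(17149*(-1/24275) - 1/21857)*(-15965) = -5*(-17149/24275 - 1/21857)*(-15965) = -(-374849968)*(-15965)/106115735 = -5*1196895947824/106115735 = -1196895947824/21223147 ≈ -56396.)
G - (-22100 - 14962)/(-9614 + 9182) = -1196895947824/21223147 - (-22100 - 14962)/(-9614 + 9182) = -1196895947824/21223147 - (-37062)/(-432) = -1196895947824/21223147 - (-37062)*(-1)/432 = -1196895947824/21223147 - 1*2059/24 = -1196895947824/21223147 - 2059/24 = -28769201207449/509355528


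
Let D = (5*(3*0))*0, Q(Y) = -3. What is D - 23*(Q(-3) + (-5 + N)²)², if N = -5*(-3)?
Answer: -216407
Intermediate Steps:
N = 15
D = 0 (D = (5*0)*0 = 0*0 = 0)
D - 23*(Q(-3) + (-5 + N)²)² = 0 - 23*(-3 + (-5 + 15)²)² = 0 - 23*(-3 + 10²)² = 0 - 23*(-3 + 100)² = 0 - 23*97² = 0 - 23*9409 = 0 - 216407 = -216407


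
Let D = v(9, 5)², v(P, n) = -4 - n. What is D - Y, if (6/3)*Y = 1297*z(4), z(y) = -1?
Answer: 1459/2 ≈ 729.50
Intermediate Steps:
Y = -1297/2 (Y = (1297*(-1))/2 = (½)*(-1297) = -1297/2 ≈ -648.50)
D = 81 (D = (-4 - 1*5)² = (-4 - 5)² = (-9)² = 81)
D - Y = 81 - 1*(-1297/2) = 81 + 1297/2 = 1459/2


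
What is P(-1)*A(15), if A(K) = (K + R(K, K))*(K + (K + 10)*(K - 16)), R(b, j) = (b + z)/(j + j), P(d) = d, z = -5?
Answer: 460/3 ≈ 153.33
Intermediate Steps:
R(b, j) = (-5 + b)/(2*j) (R(b, j) = (b - 5)/(j + j) = (-5 + b)/((2*j)) = (-5 + b)*(1/(2*j)) = (-5 + b)/(2*j))
A(K) = (K + (-16 + K)*(10 + K))*(K + (-5 + K)/(2*K)) (A(K) = (K + (-5 + K)/(2*K))*(K + (K + 10)*(K - 16)) = (K + (-5 + K)/(2*K))*(K + (10 + K)*(-16 + K)) = (K + (-5 + K)/(2*K))*(K + (-16 + K)*(10 + K)) = (K + (-16 + K)*(10 + K))*(K + (-5 + K)/(2*K)))
P(-1)*A(15) = -(-135/2 + 15³ - 165*15 + 400/15 - 9/2*15²) = -(-135/2 + 3375 - 2475 + 400*(1/15) - 9/2*225) = -(-135/2 + 3375 - 2475 + 80/3 - 2025/2) = -1*(-460/3) = 460/3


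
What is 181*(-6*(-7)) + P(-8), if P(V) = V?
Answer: 7594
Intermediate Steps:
181*(-6*(-7)) + P(-8) = 181*(-6*(-7)) - 8 = 181*42 - 8 = 7602 - 8 = 7594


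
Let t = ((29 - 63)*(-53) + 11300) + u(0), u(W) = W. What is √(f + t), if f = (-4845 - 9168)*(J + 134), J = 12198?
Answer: I*√172795214 ≈ 13145.0*I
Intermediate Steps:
f = -172808316 (f = (-4845 - 9168)*(12198 + 134) = -14013*12332 = -172808316)
t = 13102 (t = ((29 - 63)*(-53) + 11300) + 0 = (-34*(-53) + 11300) + 0 = (1802 + 11300) + 0 = 13102 + 0 = 13102)
√(f + t) = √(-172808316 + 13102) = √(-172795214) = I*√172795214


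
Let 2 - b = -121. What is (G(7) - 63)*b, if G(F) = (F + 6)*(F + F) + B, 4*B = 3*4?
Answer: 15006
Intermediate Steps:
B = 3 (B = (3*4)/4 = (¼)*12 = 3)
b = 123 (b = 2 - 1*(-121) = 2 + 121 = 123)
G(F) = 3 + 2*F*(6 + F) (G(F) = (F + 6)*(F + F) + 3 = (6 + F)*(2*F) + 3 = 2*F*(6 + F) + 3 = 3 + 2*F*(6 + F))
(G(7) - 63)*b = ((3 + 2*7² + 12*7) - 63)*123 = ((3 + 2*49 + 84) - 63)*123 = ((3 + 98 + 84) - 63)*123 = (185 - 63)*123 = 122*123 = 15006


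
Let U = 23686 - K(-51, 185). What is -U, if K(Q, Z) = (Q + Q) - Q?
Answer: -23737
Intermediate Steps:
K(Q, Z) = Q (K(Q, Z) = 2*Q - Q = Q)
U = 23737 (U = 23686 - 1*(-51) = 23686 + 51 = 23737)
-U = -1*23737 = -23737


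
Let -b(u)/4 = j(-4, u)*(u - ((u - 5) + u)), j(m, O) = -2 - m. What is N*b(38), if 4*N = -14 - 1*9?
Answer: -1518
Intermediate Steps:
N = -23/4 (N = (-14 - 1*9)/4 = (-14 - 9)/4 = (¼)*(-23) = -23/4 ≈ -5.7500)
b(u) = -40 + 8*u (b(u) = -4*(-2 - 1*(-4))*(u - ((u - 5) + u)) = -4*(-2 + 4)*(u - ((-5 + u) + u)) = -8*(u - (-5 + 2*u)) = -8*(u + (5 - 2*u)) = -8*(5 - u) = -4*(10 - 2*u) = -40 + 8*u)
N*b(38) = -23*(-40 + 8*38)/4 = -23*(-40 + 304)/4 = -23/4*264 = -1518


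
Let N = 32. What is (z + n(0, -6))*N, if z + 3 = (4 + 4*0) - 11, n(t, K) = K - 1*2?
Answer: -576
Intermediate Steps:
n(t, K) = -2 + K (n(t, K) = K - 2 = -2 + K)
z = -10 (z = -3 + ((4 + 4*0) - 11) = -3 + ((4 + 0) - 11) = -3 + (4 - 11) = -3 - 7 = -10)
(z + n(0, -6))*N = (-10 + (-2 - 6))*32 = (-10 - 8)*32 = -18*32 = -576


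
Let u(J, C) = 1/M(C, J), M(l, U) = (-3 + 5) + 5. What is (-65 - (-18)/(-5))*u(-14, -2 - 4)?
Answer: -49/5 ≈ -9.8000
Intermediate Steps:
M(l, U) = 7 (M(l, U) = 2 + 5 = 7)
u(J, C) = ⅐ (u(J, C) = 1/7 = ⅐)
(-65 - (-18)/(-5))*u(-14, -2 - 4) = (-65 - (-18)/(-5))*(⅐) = (-65 - (-18)*(-1)/5)*(⅐) = (-65 - 3*6/5)*(⅐) = (-65 - 18/5)*(⅐) = -343/5*⅐ = -49/5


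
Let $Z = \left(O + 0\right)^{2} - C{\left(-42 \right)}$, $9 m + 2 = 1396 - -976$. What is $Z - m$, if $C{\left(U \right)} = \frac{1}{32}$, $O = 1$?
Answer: $- \frac{25187}{96} \approx -262.36$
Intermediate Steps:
$C{\left(U \right)} = \frac{1}{32}$
$m = \frac{790}{3}$ ($m = - \frac{2}{9} + \frac{1396 - -976}{9} = - \frac{2}{9} + \frac{1396 + 976}{9} = - \frac{2}{9} + \frac{1}{9} \cdot 2372 = - \frac{2}{9} + \frac{2372}{9} = \frac{790}{3} \approx 263.33$)
$Z = \frac{31}{32}$ ($Z = \left(1 + 0\right)^{2} - \frac{1}{32} = 1^{2} - \frac{1}{32} = 1 - \frac{1}{32} = \frac{31}{32} \approx 0.96875$)
$Z - m = \frac{31}{32} - \frac{790}{3} = - \frac{25187}{96}$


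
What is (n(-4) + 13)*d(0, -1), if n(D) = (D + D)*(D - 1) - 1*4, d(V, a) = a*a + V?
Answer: 49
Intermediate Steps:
d(V, a) = V + a² (d(V, a) = a² + V = V + a²)
n(D) = -4 + 2*D*(-1 + D) (n(D) = (2*D)*(-1 + D) - 4 = 2*D*(-1 + D) - 4 = -4 + 2*D*(-1 + D))
(n(-4) + 13)*d(0, -1) = ((-4 - 2*(-4) + 2*(-4)²) + 13)*(0 + (-1)²) = ((-4 + 8 + 2*16) + 13)*(0 + 1) = ((-4 + 8 + 32) + 13)*1 = (36 + 13)*1 = 49*1 = 49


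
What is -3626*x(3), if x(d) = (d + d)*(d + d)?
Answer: -130536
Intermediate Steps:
x(d) = 4*d² (x(d) = (2*d)*(2*d) = 4*d²)
-3626*x(3) = -14504*3² = -14504*9 = -3626*36 = -130536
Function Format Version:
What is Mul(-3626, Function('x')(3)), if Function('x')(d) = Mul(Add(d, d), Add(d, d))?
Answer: -130536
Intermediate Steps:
Function('x')(d) = Mul(4, Pow(d, 2)) (Function('x')(d) = Mul(Mul(2, d), Mul(2, d)) = Mul(4, Pow(d, 2)))
Mul(-3626, Function('x')(3)) = Mul(-3626, Mul(4, Pow(3, 2))) = Mul(-3626, Mul(4, 9)) = Mul(-3626, 36) = -130536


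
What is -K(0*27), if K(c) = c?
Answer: 0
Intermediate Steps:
-K(0*27) = -0*27 = -1*0 = 0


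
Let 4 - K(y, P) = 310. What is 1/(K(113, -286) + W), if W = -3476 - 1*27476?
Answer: -1/31258 ≈ -3.1992e-5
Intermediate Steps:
K(y, P) = -306 (K(y, P) = 4 - 1*310 = 4 - 310 = -306)
W = -30952 (W = -3476 - 27476 = -30952)
1/(K(113, -286) + W) = 1/(-306 - 30952) = 1/(-31258) = -1/31258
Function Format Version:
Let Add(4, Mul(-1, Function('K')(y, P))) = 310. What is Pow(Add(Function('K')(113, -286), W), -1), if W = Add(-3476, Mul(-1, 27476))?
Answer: Rational(-1, 31258) ≈ -3.1992e-5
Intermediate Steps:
Function('K')(y, P) = -306 (Function('K')(y, P) = Add(4, Mul(-1, 310)) = Add(4, -310) = -306)
W = -30952 (W = Add(-3476, -27476) = -30952)
Pow(Add(Function('K')(113, -286), W), -1) = Pow(Add(-306, -30952), -1) = Pow(-31258, -1) = Rational(-1, 31258)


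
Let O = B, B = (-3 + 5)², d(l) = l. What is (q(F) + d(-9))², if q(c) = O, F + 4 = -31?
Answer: 25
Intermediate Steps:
F = -35 (F = -4 - 31 = -35)
B = 4 (B = 2² = 4)
O = 4
q(c) = 4
(q(F) + d(-9))² = (4 - 9)² = (-5)² = 25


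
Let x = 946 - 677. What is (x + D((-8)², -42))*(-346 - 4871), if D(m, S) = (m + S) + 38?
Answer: -1716393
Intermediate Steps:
D(m, S) = 38 + S + m (D(m, S) = (S + m) + 38 = 38 + S + m)
x = 269
(x + D((-8)², -42))*(-346 - 4871) = (269 + (38 - 42 + (-8)²))*(-346 - 4871) = (269 + (38 - 42 + 64))*(-5217) = (269 + 60)*(-5217) = 329*(-5217) = -1716393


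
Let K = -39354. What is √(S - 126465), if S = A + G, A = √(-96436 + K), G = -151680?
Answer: √(-278145 + I*√135790) ≈ 0.349 + 527.39*I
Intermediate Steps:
A = I*√135790 (A = √(-96436 - 39354) = √(-135790) = I*√135790 ≈ 368.5*I)
S = -151680 + I*√135790 (S = I*√135790 - 151680 = -151680 + I*√135790 ≈ -1.5168e+5 + 368.5*I)
√(S - 126465) = √((-151680 + I*√135790) - 126465) = √(-278145 + I*√135790)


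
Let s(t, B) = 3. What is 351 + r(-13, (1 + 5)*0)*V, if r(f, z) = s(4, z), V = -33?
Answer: 252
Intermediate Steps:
r(f, z) = 3
351 + r(-13, (1 + 5)*0)*V = 351 + 3*(-33) = 351 - 99 = 252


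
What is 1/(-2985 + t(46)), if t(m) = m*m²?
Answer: 1/94351 ≈ 1.0599e-5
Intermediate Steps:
t(m) = m³
1/(-2985 + t(46)) = 1/(-2985 + 46³) = 1/(-2985 + 97336) = 1/94351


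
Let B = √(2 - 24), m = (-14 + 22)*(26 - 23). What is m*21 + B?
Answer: 504 + I*√22 ≈ 504.0 + 4.6904*I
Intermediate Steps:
m = 24 (m = 8*3 = 24)
B = I*√22 (B = √(-22) = I*√22 ≈ 4.6904*I)
m*21 + B = 24*21 + I*√22 = 504 + I*√22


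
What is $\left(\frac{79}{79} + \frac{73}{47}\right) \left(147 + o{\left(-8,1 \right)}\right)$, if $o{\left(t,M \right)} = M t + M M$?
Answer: $\frac{16800}{47} \approx 357.45$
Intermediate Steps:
$o{\left(t,M \right)} = M^{2} + M t$ ($o{\left(t,M \right)} = M t + M^{2} = M^{2} + M t$)
$\left(\frac{79}{79} + \frac{73}{47}\right) \left(147 + o{\left(-8,1 \right)}\right) = \left(\frac{79}{79} + \frac{73}{47}\right) \left(147 + 1 \left(1 - 8\right)\right) = \left(79 \cdot \frac{1}{79} + 73 \cdot \frac{1}{47}\right) \left(147 + 1 \left(-7\right)\right) = \left(1 + \frac{73}{47}\right) \left(147 - 7\right) = \frac{120}{47} \cdot 140 = \frac{16800}{47}$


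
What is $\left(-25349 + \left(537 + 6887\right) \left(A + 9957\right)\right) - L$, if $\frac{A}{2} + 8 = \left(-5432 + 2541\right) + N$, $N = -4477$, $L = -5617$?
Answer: $-35617812$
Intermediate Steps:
$A = -14752$ ($A = -16 + 2 \left(\left(-5432 + 2541\right) - 4477\right) = -16 + 2 \left(-2891 - 4477\right) = -16 + 2 \left(-7368\right) = -16 - 14736 = -14752$)
$\left(-25349 + \left(537 + 6887\right) \left(A + 9957\right)\right) - L = \left(-25349 + \left(537 + 6887\right) \left(-14752 + 9957\right)\right) - -5617 = \left(-25349 + 7424 \left(-4795\right)\right) + 5617 = \left(-25349 - 35598080\right) + 5617 = -35623429 + 5617 = -35617812$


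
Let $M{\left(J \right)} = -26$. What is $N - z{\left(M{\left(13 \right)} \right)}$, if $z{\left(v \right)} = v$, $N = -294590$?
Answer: $-294564$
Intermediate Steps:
$N - z{\left(M{\left(13 \right)} \right)} = -294590 - -26 = -294590 + 26 = -294564$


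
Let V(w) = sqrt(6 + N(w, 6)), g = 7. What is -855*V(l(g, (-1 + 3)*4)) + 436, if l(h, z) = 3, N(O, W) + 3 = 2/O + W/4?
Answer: 436 - 285*sqrt(186)/2 ≈ -1507.4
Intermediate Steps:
N(O, W) = -3 + 2/O + W/4 (N(O, W) = -3 + (2/O + W/4) = -3 + 2/O + W/4)
V(w) = sqrt(9/2 + 2/w) (V(w) = sqrt(6 + (-3 + 2/w + (1/4)*6)) = sqrt(6 + (-3 + 2/w + 3/2)) = sqrt(6 + (-3/2 + 2/w)) = sqrt(9/2 + 2/w))
-855*V(l(g, (-1 + 3)*4)) + 436 = -855*sqrt(18 + 8/3)/2 + 436 = -855*sqrt(62/3)/2 + 436 = -855*sqrt(186)/3/2 + 436 = -285*sqrt(186)/2 + 436 = 436 - 285*sqrt(186)/2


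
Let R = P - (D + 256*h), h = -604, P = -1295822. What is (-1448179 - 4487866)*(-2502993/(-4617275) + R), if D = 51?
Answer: 6255947931239591738/923455 ≈ 6.7745e+12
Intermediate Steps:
R = -1141249 (R = -1295822 - (51 + 256*(-604)) = -1295822 - (51 - 154624) = -1295822 - 1*(-154573) = -1295822 + 154573 = -1141249)
(-1448179 - 4487866)*(-2502993/(-4617275) + R) = (-1448179 - 4487866)*(-2502993/(-4617275) - 1141249) = -5936045*(-2502993*(-1/4617275) - 1141249) = -5936045*(2502993/4617275 - 1141249) = -5936045*(-5269457973482/4617275) = 6255947931239591738/923455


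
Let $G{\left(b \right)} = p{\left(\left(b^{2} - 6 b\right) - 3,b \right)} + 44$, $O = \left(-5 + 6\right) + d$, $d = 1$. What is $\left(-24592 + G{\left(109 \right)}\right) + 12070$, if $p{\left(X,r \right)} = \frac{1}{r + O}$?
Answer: $- \frac{1385057}{111} \approx -12478.0$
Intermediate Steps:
$O = 2$ ($O = \left(-5 + 6\right) + 1 = 1 + 1 = 2$)
$p{\left(X,r \right)} = \frac{1}{2 + r}$ ($p{\left(X,r \right)} = \frac{1}{r + 2} = \frac{1}{2 + r}$)
$G{\left(b \right)} = 44 + \frac{1}{2 + b}$ ($G{\left(b \right)} = \frac{1}{2 + b} + 44 = 44 + \frac{1}{2 + b}$)
$\left(-24592 + G{\left(109 \right)}\right) + 12070 = \left(-24592 + \frac{89 + 44 \cdot 109}{2 + 109}\right) + 12070 = \left(-24592 + \frac{89 + 4796}{111}\right) + 12070 = \left(-24592 + \frac{1}{111} \cdot 4885\right) + 12070 = \left(-24592 + \frac{4885}{111}\right) + 12070 = - \frac{2724827}{111} + 12070 = - \frac{1385057}{111}$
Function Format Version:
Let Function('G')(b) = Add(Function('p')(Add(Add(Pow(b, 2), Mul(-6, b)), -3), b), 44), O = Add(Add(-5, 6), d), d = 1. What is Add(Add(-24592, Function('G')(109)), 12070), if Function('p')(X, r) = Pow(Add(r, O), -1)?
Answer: Rational(-1385057, 111) ≈ -12478.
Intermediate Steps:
O = 2 (O = Add(Add(-5, 6), 1) = Add(1, 1) = 2)
Function('p')(X, r) = Pow(Add(2, r), -1) (Function('p')(X, r) = Pow(Add(r, 2), -1) = Pow(Add(2, r), -1))
Function('G')(b) = Add(44, Pow(Add(2, b), -1)) (Function('G')(b) = Add(Pow(Add(2, b), -1), 44) = Add(44, Pow(Add(2, b), -1)))
Add(Add(-24592, Function('G')(109)), 12070) = Add(Add(-24592, Mul(Pow(Add(2, 109), -1), Add(89, Mul(44, 109)))), 12070) = Add(Add(-24592, Mul(Pow(111, -1), Add(89, 4796))), 12070) = Add(Add(-24592, Mul(Rational(1, 111), 4885)), 12070) = Add(Add(-24592, Rational(4885, 111)), 12070) = Add(Rational(-2724827, 111), 12070) = Rational(-1385057, 111)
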